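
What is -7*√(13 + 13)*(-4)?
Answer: 28*√26 ≈ 142.77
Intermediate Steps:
-7*√(13 + 13)*(-4) = -7*√26*(-4) = 28*√26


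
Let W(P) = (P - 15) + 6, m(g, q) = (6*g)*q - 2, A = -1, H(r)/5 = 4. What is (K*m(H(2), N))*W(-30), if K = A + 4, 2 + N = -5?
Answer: 98514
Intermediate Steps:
N = -7 (N = -2 - 5 = -7)
H(r) = 20 (H(r) = 5*4 = 20)
m(g, q) = -2 + 6*g*q (m(g, q) = 6*g*q - 2 = -2 + 6*g*q)
K = 3 (K = -1 + 4 = 3)
W(P) = -9 + P (W(P) = (-15 + P) + 6 = -9 + P)
(K*m(H(2), N))*W(-30) = (3*(-2 + 6*20*(-7)))*(-9 - 30) = (3*(-2 - 840))*(-39) = (3*(-842))*(-39) = -2526*(-39) = 98514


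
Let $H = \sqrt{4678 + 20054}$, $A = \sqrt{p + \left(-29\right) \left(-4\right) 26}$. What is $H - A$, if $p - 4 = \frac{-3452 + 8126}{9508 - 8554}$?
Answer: $6 \sqrt{687} - \frac{\sqrt{76472481}}{159} \approx 102.27$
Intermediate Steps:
$p = \frac{1415}{159}$ ($p = 4 + \frac{-3452 + 8126}{9508 - 8554} = 4 + \frac{4674}{954} = 4 + 4674 \cdot \frac{1}{954} = 4 + \frac{779}{159} = \frac{1415}{159} \approx 8.8994$)
$A = \frac{\sqrt{76472481}}{159}$ ($A = \sqrt{\frac{1415}{159} + \left(-29\right) \left(-4\right) 26} = \sqrt{\frac{1415}{159} + 116 \cdot 26} = \sqrt{\frac{1415}{159} + 3016} = \sqrt{\frac{480959}{159}} = \frac{\sqrt{76472481}}{159} \approx 54.999$)
$H = 6 \sqrt{687}$ ($H = \sqrt{24732} = 6 \sqrt{687} \approx 157.26$)
$H - A = 6 \sqrt{687} - \frac{\sqrt{76472481}}{159}$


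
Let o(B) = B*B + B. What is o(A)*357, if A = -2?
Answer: 714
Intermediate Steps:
o(B) = B + B**2 (o(B) = B**2 + B = B + B**2)
o(A)*357 = -2*(1 - 2)*357 = -2*(-1)*357 = 2*357 = 714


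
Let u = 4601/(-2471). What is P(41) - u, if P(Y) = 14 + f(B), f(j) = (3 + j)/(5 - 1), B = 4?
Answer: 174077/9884 ≈ 17.612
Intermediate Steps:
u = -4601/2471 (u = 4601*(-1/2471) = -4601/2471 ≈ -1.8620)
f(j) = ¾ + j/4 (f(j) = (3 + j)/4 = (3 + j)*(¼) = ¾ + j/4)
P(Y) = 63/4 (P(Y) = 14 + (¾ + (¼)*4) = 14 + (¾ + 1) = 14 + 7/4 = 63/4)
P(41) - u = 63/4 - 1*(-4601/2471) = 63/4 + 4601/2471 = 174077/9884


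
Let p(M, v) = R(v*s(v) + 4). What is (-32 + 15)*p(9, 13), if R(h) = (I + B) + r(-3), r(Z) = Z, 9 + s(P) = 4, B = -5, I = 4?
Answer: 68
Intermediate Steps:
s(P) = -5 (s(P) = -9 + 4 = -5)
R(h) = -4 (R(h) = (4 - 5) - 3 = -1 - 3 = -4)
p(M, v) = -4
(-32 + 15)*p(9, 13) = (-32 + 15)*(-4) = -17*(-4) = 68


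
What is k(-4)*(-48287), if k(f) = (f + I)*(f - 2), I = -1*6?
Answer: -2897220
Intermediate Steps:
I = -6
k(f) = (-6 + f)*(-2 + f) (k(f) = (f - 6)*(f - 2) = (-6 + f)*(-2 + f))
k(-4)*(-48287) = (12 + (-4)² - 8*(-4))*(-48287) = (12 + 16 + 32)*(-48287) = 60*(-48287) = -2897220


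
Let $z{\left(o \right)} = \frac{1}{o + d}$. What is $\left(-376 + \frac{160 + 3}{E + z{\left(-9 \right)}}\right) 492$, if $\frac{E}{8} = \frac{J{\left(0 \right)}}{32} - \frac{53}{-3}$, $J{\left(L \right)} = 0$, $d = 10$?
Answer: $- \frac{78750996}{427} \approx -1.8443 \cdot 10^{5}$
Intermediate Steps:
$z{\left(o \right)} = \frac{1}{10 + o}$ ($z{\left(o \right)} = \frac{1}{o + 10} = \frac{1}{10 + o}$)
$E = \frac{424}{3}$ ($E = 8 \left(\frac{0}{32} - \frac{53}{-3}\right) = 8 \left(0 \cdot \frac{1}{32} - - \frac{53}{3}\right) = 8 \left(0 + \frac{53}{3}\right) = 8 \cdot \frac{53}{3} = \frac{424}{3} \approx 141.33$)
$\left(-376 + \frac{160 + 3}{E + z{\left(-9 \right)}}\right) 492 = \left(-376 + \frac{160 + 3}{\frac{424}{3} + \frac{1}{10 - 9}}\right) 492 = \left(-376 + \frac{163}{\frac{424}{3} + 1^{-1}}\right) 492 = \left(-376 + \frac{163}{\frac{424}{3} + 1}\right) 492 = \left(-376 + \frac{163}{\frac{427}{3}}\right) 492 = \left(-376 + 163 \cdot \frac{3}{427}\right) 492 = \left(-376 + \frac{489}{427}\right) 492 = \left(- \frac{160063}{427}\right) 492 = - \frac{78750996}{427}$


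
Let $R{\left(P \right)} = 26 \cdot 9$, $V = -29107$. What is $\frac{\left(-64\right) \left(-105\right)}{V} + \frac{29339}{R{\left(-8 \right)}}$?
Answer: $\frac{65569061}{523926} \approx 125.15$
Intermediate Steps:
$R{\left(P \right)} = 234$
$\frac{\left(-64\right) \left(-105\right)}{V} + \frac{29339}{R{\left(-8 \right)}} = \frac{\left(-64\right) \left(-105\right)}{-29107} + \frac{29339}{234} = 6720 \left(- \frac{1}{29107}\right) + 29339 \cdot \frac{1}{234} = - \frac{6720}{29107} + \frac{29339}{234} = \frac{65569061}{523926}$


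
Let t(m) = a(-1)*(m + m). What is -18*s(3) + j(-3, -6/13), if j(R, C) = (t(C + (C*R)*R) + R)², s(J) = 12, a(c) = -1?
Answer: -29943/169 ≈ -177.18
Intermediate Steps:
t(m) = -2*m (t(m) = -(m + m) = -2*m)
j(R, C) = (R - 2*C - 2*C*R²)² (j(R, C) = (-2*(C + (C*R)*R) + R)² = (-2*(C + C*R²) + R)² = ((-2*C - 2*C*R²) + R)² = (R - 2*C - 2*C*R²)²)
-18*s(3) + j(-3, -6/13) = -18*12 + (-3 - 2*(-6/13)*(1 + (-3)²))² = -216 + (-3 - 2*(-6*1/13)*(1 + 9))² = -216 + (-3 - 2*(-6/13)*10)² = -216 + (-3 + 120/13)² = -216 + (81/13)² = -216 + 6561/169 = -29943/169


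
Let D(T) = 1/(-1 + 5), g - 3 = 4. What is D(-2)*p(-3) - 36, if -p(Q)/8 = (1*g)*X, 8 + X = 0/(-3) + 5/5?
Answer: 62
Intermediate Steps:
g = 7 (g = 3 + 4 = 7)
X = -7 (X = -8 + (0/(-3) + 5/5) = -8 + (0*(-⅓) + 5*(⅕)) = -8 + (0 + 1) = -8 + 1 = -7)
D(T) = ¼ (D(T) = 1/4 = ¼)
p(Q) = 392 (p(Q) = -8*1*7*(-7) = -56*(-7) = -8*(-49) = 392)
D(-2)*p(-3) - 36 = (¼)*392 - 36 = 98 - 36 = 62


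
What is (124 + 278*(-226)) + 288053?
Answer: 225349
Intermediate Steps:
(124 + 278*(-226)) + 288053 = (124 - 62828) + 288053 = -62704 + 288053 = 225349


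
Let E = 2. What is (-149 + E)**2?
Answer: 21609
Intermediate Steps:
(-149 + E)**2 = (-149 + 2)**2 = (-147)**2 = 21609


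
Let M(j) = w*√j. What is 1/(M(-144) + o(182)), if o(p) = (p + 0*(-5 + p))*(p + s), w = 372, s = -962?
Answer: -5915/840523704 - 31*I/140087284 ≈ -7.0373e-6 - 2.2129e-7*I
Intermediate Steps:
M(j) = 372*√j
o(p) = p*(-962 + p) (o(p) = (p + 0*(-5 + p))*(p - 962) = (p + 0)*(-962 + p) = p*(-962 + p))
1/(M(-144) + o(182)) = 1/(372*√(-144) + 182*(-962 + 182)) = 1/(372*(12*I) + 182*(-780)) = 1/(4464*I - 141960) = 1/(-141960 + 4464*I) = (-141960 - 4464*I)/20172568896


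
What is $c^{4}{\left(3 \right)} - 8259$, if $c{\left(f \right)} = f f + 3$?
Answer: $12477$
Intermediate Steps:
$c{\left(f \right)} = 3 + f^{2}$ ($c{\left(f \right)} = f^{2} + 3 = 3 + f^{2}$)
$c^{4}{\left(3 \right)} - 8259 = \left(3 + 3^{2}\right)^{4} - 8259 = \left(3 + 9\right)^{4} - 8259 = 12^{4} - 8259 = 20736 - 8259 = 12477$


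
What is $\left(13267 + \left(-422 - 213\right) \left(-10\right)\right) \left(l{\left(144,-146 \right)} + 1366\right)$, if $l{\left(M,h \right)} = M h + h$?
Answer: $-388495068$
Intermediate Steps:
$l{\left(M,h \right)} = h + M h$
$\left(13267 + \left(-422 - 213\right) \left(-10\right)\right) \left(l{\left(144,-146 \right)} + 1366\right) = \left(13267 + \left(-422 - 213\right) \left(-10\right)\right) \left(- 146 \left(1 + 144\right) + 1366\right) = \left(13267 - -6350\right) \left(\left(-146\right) 145 + 1366\right) = \left(13267 + 6350\right) \left(-21170 + 1366\right) = 19617 \left(-19804\right) = -388495068$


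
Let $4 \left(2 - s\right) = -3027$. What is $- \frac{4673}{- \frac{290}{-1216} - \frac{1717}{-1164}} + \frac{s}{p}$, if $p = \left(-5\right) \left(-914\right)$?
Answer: $- \frac{3022540263211}{1108422424} \approx -2726.9$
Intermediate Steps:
$p = 4570$
$s = \frac{3035}{4}$ ($s = 2 - - \frac{3027}{4} = 2 + \frac{3027}{4} = \frac{3035}{4} \approx 758.75$)
$- \frac{4673}{- \frac{290}{-1216} - \frac{1717}{-1164}} + \frac{s}{p} = - \frac{4673}{- \frac{290}{-1216} - \frac{1717}{-1164}} + \frac{3035}{4 \cdot 4570} = - \frac{4673}{\left(-290\right) \left(- \frac{1}{1216}\right) - - \frac{1717}{1164}} + \frac{3035}{4} \cdot \frac{1}{4570} = - \frac{4673}{\frac{145}{608} + \frac{1717}{1164}} + \frac{607}{3656} = - \frac{4673}{\frac{303179}{176928}} + \frac{607}{3656} = \left(-4673\right) \frac{176928}{303179} + \frac{607}{3656} = - \frac{826784544}{303179} + \frac{607}{3656} = - \frac{3022540263211}{1108422424}$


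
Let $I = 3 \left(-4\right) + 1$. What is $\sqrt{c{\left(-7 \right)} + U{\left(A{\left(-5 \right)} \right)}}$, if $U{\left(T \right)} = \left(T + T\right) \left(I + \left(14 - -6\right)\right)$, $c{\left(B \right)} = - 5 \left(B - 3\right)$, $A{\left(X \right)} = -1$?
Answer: $4 \sqrt{2} \approx 5.6569$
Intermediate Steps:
$I = -11$ ($I = -12 + 1 = -11$)
$c{\left(B \right)} = 15 - 5 B$ ($c{\left(B \right)} = - 5 \left(-3 + B\right) = 15 - 5 B$)
$U{\left(T \right)} = 18 T$ ($U{\left(T \right)} = \left(T + T\right) \left(-11 + \left(14 - -6\right)\right) = 2 T \left(-11 + \left(14 + 6\right)\right) = 2 T \left(-11 + 20\right) = 2 T 9 = 18 T$)
$\sqrt{c{\left(-7 \right)} + U{\left(A{\left(-5 \right)} \right)}} = \sqrt{\left(15 - -35\right) + 18 \left(-1\right)} = \sqrt{\left(15 + 35\right) - 18} = \sqrt{50 - 18} = \sqrt{32} = 4 \sqrt{2}$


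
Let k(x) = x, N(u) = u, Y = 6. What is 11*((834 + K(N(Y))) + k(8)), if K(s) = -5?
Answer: 9207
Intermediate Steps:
11*((834 + K(N(Y))) + k(8)) = 11*((834 - 5) + 8) = 11*(829 + 8) = 11*837 = 9207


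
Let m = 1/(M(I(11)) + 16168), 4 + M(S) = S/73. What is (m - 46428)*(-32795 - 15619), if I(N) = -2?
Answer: 1326147745035009/589985 ≈ 2.2478e+9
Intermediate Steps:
M(S) = -4 + S/73
m = 73/1179970 (m = 1/((-4 + (1/73)*(-2)) + 16168) = 1/((-4 - 2/73) + 16168) = 1/(-294/73 + 16168) = 1/(1179970/73) = 73/1179970 ≈ 6.1866e-5)
(m - 46428)*(-32795 - 15619) = (73/1179970 - 46428)*(-32795 - 15619) = -54783647087/1179970*(-48414) = 1326147745035009/589985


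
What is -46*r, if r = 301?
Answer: -13846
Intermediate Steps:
-46*r = -46*301 = -13846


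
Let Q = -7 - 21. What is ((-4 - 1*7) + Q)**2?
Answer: 1521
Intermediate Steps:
Q = -28
((-4 - 1*7) + Q)**2 = ((-4 - 1*7) - 28)**2 = ((-4 - 7) - 28)**2 = (-11 - 28)**2 = (-39)**2 = 1521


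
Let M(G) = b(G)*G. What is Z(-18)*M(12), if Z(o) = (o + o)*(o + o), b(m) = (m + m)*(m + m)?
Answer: 8957952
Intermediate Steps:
b(m) = 4*m² (b(m) = (2*m)*(2*m) = 4*m²)
M(G) = 4*G³ (M(G) = (4*G²)*G = 4*G³)
Z(o) = 4*o² (Z(o) = (2*o)*(2*o) = 4*o²)
Z(-18)*M(12) = (4*(-18)²)*(4*12³) = (4*324)*(4*1728) = 1296*6912 = 8957952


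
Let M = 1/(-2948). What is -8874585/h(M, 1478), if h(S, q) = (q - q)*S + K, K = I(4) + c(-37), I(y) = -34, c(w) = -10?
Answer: 8874585/44 ≈ 2.0170e+5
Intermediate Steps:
M = -1/2948 ≈ -0.00033921
K = -44 (K = -34 - 10 = -44)
h(S, q) = -44 (h(S, q) = (q - q)*S - 44 = 0*S - 44 = 0 - 44 = -44)
-8874585/h(M, 1478) = -8874585/(-44) = -8874585*(-1/44) = 8874585/44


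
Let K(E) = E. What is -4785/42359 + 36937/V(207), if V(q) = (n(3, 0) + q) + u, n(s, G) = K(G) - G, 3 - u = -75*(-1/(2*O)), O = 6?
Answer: 6254557757/34522585 ≈ 181.17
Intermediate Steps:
u = -13/4 (u = 3 - (-75)/((-2*6)) = 3 - (-75)/(-12) = 3 - (-75)*(-1)/12 = 3 - 1*25/4 = 3 - 25/4 = -13/4 ≈ -3.2500)
n(s, G) = 0 (n(s, G) = G - G = 0)
V(q) = -13/4 + q (V(q) = (0 + q) - 13/4 = q - 13/4 = -13/4 + q)
-4785/42359 + 36937/V(207) = -4785/42359 + 36937/(-13/4 + 207) = -4785*1/42359 + 36937/(815/4) = -4785/42359 + 36937*(4/815) = -4785/42359 + 147748/815 = 6254557757/34522585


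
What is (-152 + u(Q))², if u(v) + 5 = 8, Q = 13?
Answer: 22201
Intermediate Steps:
u(v) = 3 (u(v) = -5 + 8 = 3)
(-152 + u(Q))² = (-152 + 3)² = (-149)² = 22201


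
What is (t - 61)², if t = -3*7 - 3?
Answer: 7225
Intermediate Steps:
t = -24 (t = -21 - 3 = -24)
(t - 61)² = (-24 - 61)² = (-85)² = 7225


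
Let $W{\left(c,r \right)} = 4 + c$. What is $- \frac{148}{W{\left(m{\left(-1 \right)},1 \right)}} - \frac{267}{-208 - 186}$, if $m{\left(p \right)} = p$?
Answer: $- \frac{57511}{1182} \approx -48.656$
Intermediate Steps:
$- \frac{148}{W{\left(m{\left(-1 \right)},1 \right)}} - \frac{267}{-208 - 186} = - \frac{148}{4 - 1} - \frac{267}{-208 - 186} = - \frac{148}{3} - \frac{267}{-394} = \left(-148\right) \frac{1}{3} - - \frac{267}{394} = - \frac{148}{3} + \frac{267}{394} = - \frac{57511}{1182}$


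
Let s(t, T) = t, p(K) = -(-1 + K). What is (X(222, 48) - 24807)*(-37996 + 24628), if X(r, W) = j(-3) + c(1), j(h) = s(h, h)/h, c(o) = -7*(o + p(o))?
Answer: 331700184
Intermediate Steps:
p(K) = 1 - K
c(o) = -7 (c(o) = -7*(o + (1 - o)) = -7*1 = -7)
j(h) = 1 (j(h) = h/h = 1)
X(r, W) = -6 (X(r, W) = 1 - 7 = -6)
(X(222, 48) - 24807)*(-37996 + 24628) = (-6 - 24807)*(-37996 + 24628) = -24813*(-13368) = 331700184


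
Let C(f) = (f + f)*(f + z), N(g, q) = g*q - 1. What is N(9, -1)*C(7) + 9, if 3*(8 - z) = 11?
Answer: -4733/3 ≈ -1577.7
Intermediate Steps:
z = 13/3 (z = 8 - 1/3*11 = 8 - 11/3 = 13/3 ≈ 4.3333)
N(g, q) = -1 + g*q
C(f) = 2*f*(13/3 + f) (C(f) = (f + f)*(f + 13/3) = (2*f)*(13/3 + f) = 2*f*(13/3 + f))
N(9, -1)*C(7) + 9 = (-1 + 9*(-1))*((2/3)*7*(13 + 3*7)) + 9 = (-1 - 9)*((2/3)*7*(13 + 21)) + 9 = -20*7*34/3 + 9 = -10*476/3 + 9 = -4760/3 + 9 = -4733/3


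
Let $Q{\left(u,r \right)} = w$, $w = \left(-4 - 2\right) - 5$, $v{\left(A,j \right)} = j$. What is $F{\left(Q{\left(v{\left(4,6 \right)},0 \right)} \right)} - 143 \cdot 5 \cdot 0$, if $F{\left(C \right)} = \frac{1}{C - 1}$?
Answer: $- \frac{1}{12} \approx -0.083333$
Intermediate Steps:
$w = -11$ ($w = -6 - 5 = -11$)
$Q{\left(u,r \right)} = -11$
$F{\left(C \right)} = \frac{1}{-1 + C}$
$F{\left(Q{\left(v{\left(4,6 \right)},0 \right)} \right)} - 143 \cdot 5 \cdot 0 = \frac{1}{-1 - 11} - 143 \cdot 5 \cdot 0 = \frac{1}{-12} - 0 = - \frac{1}{12} + 0 = - \frac{1}{12}$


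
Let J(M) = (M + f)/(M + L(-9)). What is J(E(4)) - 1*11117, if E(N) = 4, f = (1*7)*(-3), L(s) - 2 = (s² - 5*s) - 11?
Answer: -1345174/121 ≈ -11117.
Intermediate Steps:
L(s) = -9 + s² - 5*s (L(s) = 2 + ((s² - 5*s) - 11) = 2 + (-11 + s² - 5*s) = -9 + s² - 5*s)
f = -21 (f = 7*(-3) = -21)
J(M) = (-21 + M)/(117 + M) (J(M) = (M - 21)/(M + (-9 + (-9)² - 5*(-9))) = (-21 + M)/(M + (-9 + 81 + 45)) = (-21 + M)/(M + 117) = (-21 + M)/(117 + M))
J(E(4)) - 1*11117 = (-21 + 4)/(117 + 4) - 1*11117 = -17/121 - 11117 = -1345174/121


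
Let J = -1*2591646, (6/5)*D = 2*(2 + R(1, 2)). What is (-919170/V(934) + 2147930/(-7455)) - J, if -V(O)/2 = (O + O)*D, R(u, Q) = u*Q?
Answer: 28870086635941/11140752 ≈ 2.5914e+6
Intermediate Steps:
R(u, Q) = Q*u
D = 20/3 (D = 5*(2*(2 + 2*1))/6 = 5*(2*(2 + 2))/6 = 5*(2*4)/6 = (⅚)*8 = 20/3 ≈ 6.6667)
V(O) = -80*O/3 (V(O) = -2*(O + O)*20/3 = -2*2*O*20/3 = -80*O/3)
J = -2591646
(-919170/V(934) + 2147930/(-7455)) - J = (-919170/((-80/3*934)) + 2147930/(-7455)) - 1*(-2591646) = (-919170/(-74720/3) + 2147930*(-1/7455)) + 2591646 = (-919170*(-3/74720) - 429586/1491) + 2591646 = (275751/7472 - 429586/1491) + 2591646 = -2798721851/11140752 + 2591646 = 28870086635941/11140752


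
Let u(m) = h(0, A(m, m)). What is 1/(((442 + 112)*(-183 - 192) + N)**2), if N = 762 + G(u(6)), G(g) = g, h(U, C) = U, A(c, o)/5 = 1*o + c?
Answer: 1/42844032144 ≈ 2.3340e-11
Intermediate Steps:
A(c, o) = 5*c + 5*o (A(c, o) = 5*(1*o + c) = 5*(o + c) = 5*(c + o) = 5*c + 5*o)
u(m) = 0
N = 762 (N = 762 + 0 = 762)
1/(((442 + 112)*(-183 - 192) + N)**2) = 1/(((442 + 112)*(-183 - 192) + 762)**2) = 1/((554*(-375) + 762)**2) = 1/((-207750 + 762)**2) = 1/((-206988)**2) = 1/42844032144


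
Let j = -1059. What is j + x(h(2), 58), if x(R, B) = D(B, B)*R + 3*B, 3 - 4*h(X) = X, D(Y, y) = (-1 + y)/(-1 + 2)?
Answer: -3483/4 ≈ -870.75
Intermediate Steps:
D(Y, y) = -1 + y (D(Y, y) = (-1 + y)/1 = (-1 + y)*1 = -1 + y)
h(X) = 3/4 - X/4
x(R, B) = 3*B + R*(-1 + B) (x(R, B) = (-1 + B)*R + 3*B = R*(-1 + B) + 3*B = 3*B + R*(-1 + B))
j + x(h(2), 58) = -1059 + (3*58 + (3/4 - 1/4*2)*(-1 + 58)) = -1059 + (174 + (3/4 - 1/2)*57) = -1059 + (174 + (1/4)*57) = -1059 + (174 + 57/4) = -1059 + 753/4 = -3483/4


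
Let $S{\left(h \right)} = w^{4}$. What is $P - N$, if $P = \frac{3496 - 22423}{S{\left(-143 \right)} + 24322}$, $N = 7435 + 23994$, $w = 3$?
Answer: $- \frac{766980814}{24403} \approx -31430.0$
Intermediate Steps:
$S{\left(h \right)} = 81$ ($S{\left(h \right)} = 3^{4} = 81$)
$N = 31429$
$P = - \frac{18927}{24403}$ ($P = \frac{3496 - 22423}{81 + 24322} = - \frac{18927}{24403} \approx -0.7756$)
$P - N = - \frac{18927}{24403} - 31429 = - \frac{766980814}{24403}$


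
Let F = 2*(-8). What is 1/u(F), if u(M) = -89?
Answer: -1/89 ≈ -0.011236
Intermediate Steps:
F = -16
1/u(F) = 1/(-89) = -1/89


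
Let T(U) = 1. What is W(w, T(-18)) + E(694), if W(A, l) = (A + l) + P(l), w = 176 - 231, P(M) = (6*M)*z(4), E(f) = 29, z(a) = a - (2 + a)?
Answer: -37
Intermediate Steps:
z(a) = -2 (z(a) = a + (-2 - a) = -2)
P(M) = -12*M (P(M) = (6*M)*(-2) = -12*M)
w = -55
W(A, l) = A - 11*l (W(A, l) = (A + l) - 12*l = A - 11*l)
W(w, T(-18)) + E(694) = (-55 - 11*1) + 29 = (-55 - 11) + 29 = -66 + 29 = -37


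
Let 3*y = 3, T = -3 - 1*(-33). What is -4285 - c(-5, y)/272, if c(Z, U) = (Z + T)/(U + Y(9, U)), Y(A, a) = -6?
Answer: -1165515/272 ≈ -4285.0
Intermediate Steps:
T = 30 (T = -3 + 33 = 30)
y = 1 (y = (1/3)*3 = 1)
c(Z, U) = (30 + Z)/(-6 + U) (c(Z, U) = (Z + 30)/(U - 6) = (30 + Z)/(-6 + U))
-4285 - c(-5, y)/272 = -4285 - (30 - 5)/(-6 + 1)/272 = -4285 - 25/(-5)/272 = -4285 - (-1/5*25)/272 = -4285 - (-5)/272 = -4285 - 1*(-5/272) = -4285 + 5/272 = -1165515/272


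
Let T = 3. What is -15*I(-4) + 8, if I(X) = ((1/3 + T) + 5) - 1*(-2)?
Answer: -147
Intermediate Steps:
I(X) = 31/3 (I(X) = ((1/3 + 3) + 5) - 1*(-2) = ((1/3 + 3) + 5) + 2 = (10/3 + 5) + 2 = 25/3 + 2 = 31/3)
-15*I(-4) + 8 = -15*31/3 + 8 = -155 + 8 = -147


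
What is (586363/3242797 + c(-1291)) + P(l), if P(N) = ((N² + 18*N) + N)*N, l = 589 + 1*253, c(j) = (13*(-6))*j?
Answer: 1979788215875857/3242797 ≈ 6.1052e+8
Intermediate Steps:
c(j) = -78*j
l = 842 (l = 589 + 253 = 842)
P(N) = N*(N² + 19*N) (P(N) = (N² + 19*N)*N = N*(N² + 19*N))
(586363/3242797 + c(-1291)) + P(l) = (586363/3242797 - 78*(-1291)) + 842²*(19 + 842) = (586363*(1/3242797) + 100698) + 708964*861 = (586363/3242797 + 100698) + 610418004 = 326543758669/3242797 + 610418004 = 1979788215875857/3242797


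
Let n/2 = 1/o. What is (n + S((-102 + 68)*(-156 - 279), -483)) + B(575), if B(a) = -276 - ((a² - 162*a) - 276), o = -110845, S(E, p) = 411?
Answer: -26277359082/110845 ≈ -2.3706e+5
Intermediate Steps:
B(a) = -a² + 162*a (B(a) = -276 - (-276 + a² - 162*a) = -276 + (276 - a² + 162*a) = -a² + 162*a)
n = -2/110845 (n = 2/(-110845) = 2*(-1/110845) = -2/110845 ≈ -1.8043e-5)
(n + S((-102 + 68)*(-156 - 279), -483)) + B(575) = (-2/110845 + 411) + 575*(162 - 1*575) = 45557293/110845 + 575*(162 - 575) = 45557293/110845 + 575*(-413) = 45557293/110845 - 237475 = -26277359082/110845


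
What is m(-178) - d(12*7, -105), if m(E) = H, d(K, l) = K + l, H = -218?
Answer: -197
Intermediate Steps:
m(E) = -218
m(-178) - d(12*7, -105) = -218 - (12*7 - 105) = -218 - (84 - 105) = -218 - 1*(-21) = -218 + 21 = -197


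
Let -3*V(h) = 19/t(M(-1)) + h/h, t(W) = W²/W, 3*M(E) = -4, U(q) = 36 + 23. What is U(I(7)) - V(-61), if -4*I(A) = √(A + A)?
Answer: 655/12 ≈ 54.583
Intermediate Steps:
I(A) = -√2*√A/4 (I(A) = -√(A + A)/4 = -√2*√A/4)
U(q) = 59
M(E) = -4/3 (M(E) = (⅓)*(-4) = -4/3)
t(W) = W
V(h) = 53/12 (V(h) = -(19/(-4/3) + h/h)/3 = -(19*(-¾) + 1)/3 = -(-57/4 + 1)/3 = -⅓*(-53/4) = 53/12)
U(I(7)) - V(-61) = 59 - 1*53/12 = 59 - 53/12 = 655/12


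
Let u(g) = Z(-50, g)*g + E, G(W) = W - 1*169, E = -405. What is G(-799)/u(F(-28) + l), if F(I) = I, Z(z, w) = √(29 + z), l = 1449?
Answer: 5940/644971 + 62524*I*√21/1934913 ≈ 0.0092097 + 0.14808*I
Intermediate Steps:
G(W) = -169 + W (G(W) = W - 169 = -169 + W)
u(g) = -405 + I*g*√21 (u(g) = √(29 - 50)*g - 405 = √(-21)*g - 405 = (I*√21)*g - 405 = I*g*√21 - 405 = -405 + I*g*√21)
G(-799)/u(F(-28) + l) = (-169 - 799)/(-405 + I*(-28 + 1449)*√21) = -968/(-405 + I*1421*√21) = -968/(-405 + 1421*I*√21)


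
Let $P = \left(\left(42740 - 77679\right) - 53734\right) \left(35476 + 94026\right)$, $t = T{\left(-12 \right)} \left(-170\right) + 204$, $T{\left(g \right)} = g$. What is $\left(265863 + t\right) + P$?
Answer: $-11483062739$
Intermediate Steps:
$t = 2244$ ($t = \left(-12\right) \left(-170\right) + 204 = 2040 + 204 = 2244$)
$P = -11483330846$ ($P = \left(\left(42740 - 77679\right) - 53734\right) 129502 = \left(-34939 - 53734\right) 129502 = \left(-88673\right) 129502 = -11483330846$)
$\left(265863 + t\right) + P = \left(265863 + 2244\right) - 11483330846 = 268107 - 11483330846 = -11483062739$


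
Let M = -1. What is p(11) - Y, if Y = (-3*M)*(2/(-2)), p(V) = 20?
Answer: 23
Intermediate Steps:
Y = -3 (Y = (-3*(-1))*(2/(-2)) = 3*(2*(-½)) = 3*(-1) = -3)
p(11) - Y = 20 - 1*(-3) = 20 + 3 = 23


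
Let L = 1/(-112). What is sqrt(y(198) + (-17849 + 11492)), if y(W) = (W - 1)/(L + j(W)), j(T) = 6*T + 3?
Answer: I*sqrt(113108167867493)/133391 ≈ 79.73*I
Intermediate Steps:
L = -1/112 ≈ -0.0089286
j(T) = 3 + 6*T
y(W) = (-1 + W)/(335/112 + 6*W) (y(W) = (W - 1)/(-1/112 + (3 + 6*W)) = (-1 + W)/(335/112 + 6*W))
sqrt(y(198) + (-17849 + 11492)) = sqrt(112*(-1 + 198)/(335 + 672*198) + (-17849 + 11492)) = sqrt(112*197/(335 + 133056) - 6357) = sqrt(112*197/133391 - 6357) = sqrt(112*(1/133391)*197 - 6357) = sqrt(22064/133391 - 6357) = sqrt(-847944523/133391) = I*sqrt(113108167867493)/133391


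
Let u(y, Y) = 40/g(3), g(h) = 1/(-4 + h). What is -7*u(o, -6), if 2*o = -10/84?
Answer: 280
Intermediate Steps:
o = -5/84 (o = (-10/84)/2 = (-10*1/84)/2 = (1/2)*(-5/42) = -5/84 ≈ -0.059524)
u(y, Y) = -40 (u(y, Y) = 40/(1/(-4 + 3)) = 40/(1/(-1)) = 40/(-1) = 40*(-1) = -40)
-7*u(o, -6) = -7*(-40) = 280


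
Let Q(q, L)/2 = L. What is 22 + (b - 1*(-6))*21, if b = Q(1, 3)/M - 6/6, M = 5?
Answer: 761/5 ≈ 152.20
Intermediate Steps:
Q(q, L) = 2*L
b = ⅕ (b = (2*3)/5 - 6/6 = 6*(⅕) - 6*⅙ = 6/5 - 1 = ⅕ ≈ 0.20000)
22 + (b - 1*(-6))*21 = 22 + (⅕ - 1*(-6))*21 = 22 + (⅕ + 6)*21 = 22 + (31/5)*21 = 22 + 651/5 = 761/5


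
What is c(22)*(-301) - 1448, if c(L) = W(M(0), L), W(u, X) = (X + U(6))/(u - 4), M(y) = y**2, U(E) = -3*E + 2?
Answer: -1993/2 ≈ -996.50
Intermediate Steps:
U(E) = 2 - 3*E
W(u, X) = (-16 + X)/(-4 + u) (W(u, X) = (X + (2 - 3*6))/(u - 4) = (X + (2 - 18))/(-4 + u) = (X - 16)/(-4 + u) = (-16 + X)/(-4 + u))
c(L) = 4 - L/4 (c(L) = (-16 + L)/(-4 + 0**2) = (-16 + L)/(-4 + 0) = (-16 + L)/(-4) = -(-16 + L)/4 = 4 - L/4)
c(22)*(-301) - 1448 = (4 - 1/4*22)*(-301) - 1448 = (4 - 11/2)*(-301) - 1448 = -3/2*(-301) - 1448 = 903/2 - 1448 = -1993/2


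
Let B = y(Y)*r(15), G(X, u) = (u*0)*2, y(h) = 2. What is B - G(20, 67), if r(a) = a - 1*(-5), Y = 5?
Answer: 40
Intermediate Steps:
G(X, u) = 0 (G(X, u) = 0*2 = 0)
r(a) = 5 + a (r(a) = a + 5 = 5 + a)
B = 40 (B = 2*(5 + 15) = 2*20 = 40)
B - G(20, 67) = 40 - 1*0 = 40 + 0 = 40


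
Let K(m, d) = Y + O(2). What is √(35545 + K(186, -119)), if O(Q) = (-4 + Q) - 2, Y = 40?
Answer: √35581 ≈ 188.63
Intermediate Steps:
O(Q) = -6 + Q
K(m, d) = 36 (K(m, d) = 40 + (-6 + 2) = 40 - 4 = 36)
√(35545 + K(186, -119)) = √(35545 + 36) = √35581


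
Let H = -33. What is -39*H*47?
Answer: 60489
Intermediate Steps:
-39*H*47 = -39*(-33)*47 = 1287*47 = 60489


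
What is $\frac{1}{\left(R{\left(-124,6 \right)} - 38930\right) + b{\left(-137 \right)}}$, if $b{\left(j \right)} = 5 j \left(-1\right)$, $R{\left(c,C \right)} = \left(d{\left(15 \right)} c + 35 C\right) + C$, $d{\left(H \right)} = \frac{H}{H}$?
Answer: $- \frac{1}{38153} \approx -2.621 \cdot 10^{-5}$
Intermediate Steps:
$d{\left(H \right)} = 1$
$R{\left(c,C \right)} = c + 36 C$ ($R{\left(c,C \right)} = \left(1 c + 35 C\right) + C = \left(c + 35 C\right) + C = c + 36 C$)
$b{\left(j \right)} = - 5 j$
$\frac{1}{\left(R{\left(-124,6 \right)} - 38930\right) + b{\left(-137 \right)}} = \frac{1}{\left(\left(-124 + 36 \cdot 6\right) - 38930\right) - -685} = \frac{1}{\left(\left(-124 + 216\right) - 38930\right) + 685} = \frac{1}{\left(92 - 38930\right) + 685} = \frac{1}{-38838 + 685} = \frac{1}{-38153} = - \frac{1}{38153}$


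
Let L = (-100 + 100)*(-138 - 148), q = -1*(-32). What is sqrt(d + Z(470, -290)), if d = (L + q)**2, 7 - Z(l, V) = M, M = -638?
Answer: sqrt(1669) ≈ 40.853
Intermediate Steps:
q = 32
L = 0 (L = 0*(-286) = 0)
Z(l, V) = 645 (Z(l, V) = 7 - 1*(-638) = 7 + 638 = 645)
d = 1024 (d = (0 + 32)**2 = 32**2 = 1024)
sqrt(d + Z(470, -290)) = sqrt(1024 + 645) = sqrt(1669)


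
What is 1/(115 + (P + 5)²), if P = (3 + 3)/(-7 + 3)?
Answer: 4/509 ≈ 0.0078585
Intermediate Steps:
P = -3/2 (P = 6/(-4) = 6*(-¼) = -3/2 ≈ -1.5000)
1/(115 + (P + 5)²) = 1/(115 + (-3/2 + 5)²) = 1/(115 + (7/2)²) = 1/(115 + 49/4) = 1/(509/4) = 4/509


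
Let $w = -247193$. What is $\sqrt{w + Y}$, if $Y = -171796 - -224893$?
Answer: $4 i \sqrt{12131} \approx 440.56 i$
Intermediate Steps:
$Y = 53097$ ($Y = -171796 + 224893 = 53097$)
$\sqrt{w + Y} = \sqrt{-247193 + 53097} = \sqrt{-194096} = 4 i \sqrt{12131}$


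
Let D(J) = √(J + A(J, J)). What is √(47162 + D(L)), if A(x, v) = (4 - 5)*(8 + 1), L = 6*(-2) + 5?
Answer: √(47162 + 4*I) ≈ 217.17 + 0.0092*I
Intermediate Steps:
L = -7 (L = -12 + 5 = -7)
A(x, v) = -9 (A(x, v) = -1*9 = -9)
D(J) = √(-9 + J) (D(J) = √(J - 9) = √(-9 + J))
√(47162 + D(L)) = √(47162 + √(-9 - 7)) = √(47162 + √(-16)) = √(47162 + 4*I)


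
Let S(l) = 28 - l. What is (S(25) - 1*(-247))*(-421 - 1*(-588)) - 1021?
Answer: 40729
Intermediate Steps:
(S(25) - 1*(-247))*(-421 - 1*(-588)) - 1021 = ((28 - 1*25) - 1*(-247))*(-421 - 1*(-588)) - 1021 = ((28 - 25) + 247)*(-421 + 588) - 1021 = (3 + 247)*167 - 1021 = 250*167 - 1021 = 41750 - 1021 = 40729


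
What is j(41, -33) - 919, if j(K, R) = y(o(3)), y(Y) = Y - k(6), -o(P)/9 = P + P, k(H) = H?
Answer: -979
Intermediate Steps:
o(P) = -18*P (o(P) = -9*(P + P) = -18*P)
y(Y) = -6 + Y (y(Y) = Y - 1*6 = Y - 6 = -6 + Y)
j(K, R) = -60 (j(K, R) = -6 - 18*3 = -6 - 54 = -60)
j(41, -33) - 919 = -60 - 919 = -979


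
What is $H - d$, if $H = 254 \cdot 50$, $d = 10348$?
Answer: $2352$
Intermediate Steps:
$H = 12700$
$H - d = 12700 - 10348 = 2352$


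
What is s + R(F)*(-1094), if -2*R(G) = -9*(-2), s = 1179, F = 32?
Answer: 11025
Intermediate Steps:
R(G) = -9 (R(G) = -(-9)*(-2)/2 = -½*18 = -9)
s + R(F)*(-1094) = 1179 - 9*(-1094) = 1179 + 9846 = 11025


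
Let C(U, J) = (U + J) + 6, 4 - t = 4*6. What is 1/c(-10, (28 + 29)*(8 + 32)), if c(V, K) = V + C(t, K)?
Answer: 1/2256 ≈ 0.00044326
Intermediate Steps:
t = -20 (t = 4 - 4*6 = 4 - 1*24 = 4 - 24 = -20)
C(U, J) = 6 + J + U (C(U, J) = (J + U) + 6 = 6 + J + U)
c(V, K) = -14 + K + V (c(V, K) = V + (6 + K - 20) = V + (-14 + K) = -14 + K + V)
1/c(-10, (28 + 29)*(8 + 32)) = 1/(-14 + (28 + 29)*(8 + 32) - 10) = 1/(-14 + 57*40 - 10) = 1/(-14 + 2280 - 10) = 1/2256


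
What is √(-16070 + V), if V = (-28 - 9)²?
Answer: I*√14701 ≈ 121.25*I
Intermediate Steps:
V = 1369 (V = (-37)² = 1369)
√(-16070 + V) = √(-16070 + 1369) = √(-14701) = I*√14701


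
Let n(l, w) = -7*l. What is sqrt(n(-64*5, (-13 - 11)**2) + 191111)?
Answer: sqrt(193351) ≈ 439.72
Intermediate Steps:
sqrt(n(-64*5, (-13 - 11)**2) + 191111) = sqrt(-(-448)*5 + 191111) = sqrt(-7*(-320) + 191111) = sqrt(2240 + 191111) = sqrt(193351)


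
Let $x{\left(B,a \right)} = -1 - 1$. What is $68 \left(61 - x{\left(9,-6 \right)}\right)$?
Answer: $4284$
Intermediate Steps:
$x{\left(B,a \right)} = -2$ ($x{\left(B,a \right)} = -1 - 1 = -2$)
$68 \left(61 - x{\left(9,-6 \right)}\right) = 68 \left(61 - -2\right) = 68 \left(61 + 2\right) = 68 \cdot 63 = 4284$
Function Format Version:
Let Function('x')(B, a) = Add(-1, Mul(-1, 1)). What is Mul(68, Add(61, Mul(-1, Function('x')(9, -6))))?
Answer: 4284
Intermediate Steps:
Function('x')(B, a) = -2 (Function('x')(B, a) = Add(-1, -1) = -2)
Mul(68, Add(61, Mul(-1, Function('x')(9, -6)))) = Mul(68, Add(61, Mul(-1, -2))) = Mul(68, Add(61, 2)) = Mul(68, 63) = 4284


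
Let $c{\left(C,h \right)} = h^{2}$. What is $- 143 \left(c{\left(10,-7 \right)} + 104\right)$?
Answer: $-21879$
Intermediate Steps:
$- 143 \left(c{\left(10,-7 \right)} + 104\right) = - 143 \left(\left(-7\right)^{2} + 104\right) = - 143 \left(49 + 104\right) = \left(-143\right) 153 = -21879$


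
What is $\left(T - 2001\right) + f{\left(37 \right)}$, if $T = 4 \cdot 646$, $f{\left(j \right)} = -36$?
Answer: $547$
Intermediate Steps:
$T = 2584$
$\left(T - 2001\right) + f{\left(37 \right)} = \left(2584 - 2001\right) - 36 = 583 - 36 = 547$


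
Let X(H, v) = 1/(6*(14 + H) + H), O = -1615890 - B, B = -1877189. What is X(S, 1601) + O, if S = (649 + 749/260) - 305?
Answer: 170670838997/653163 ≈ 2.6130e+5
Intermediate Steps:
O = 261299 (O = -1615890 - 1*(-1877189) = -1615890 + 1877189 = 261299)
S = 90189/260 (S = (649 + 749*(1/260)) - 305 = (649 + 749/260) - 305 = 169489/260 - 305 = 90189/260 ≈ 346.88)
X(H, v) = 1/(84 + 7*H) (X(H, v) = 1/((84 + 6*H) + H) = 1/(84 + 7*H))
X(S, 1601) + O = 1/(7*(12 + 90189/260)) + 261299 = 1/(7*(93309/260)) + 261299 = (⅐)*(260/93309) + 261299 = 260/653163 + 261299 = 170670838997/653163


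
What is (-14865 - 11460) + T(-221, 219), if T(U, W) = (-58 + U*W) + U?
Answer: -75003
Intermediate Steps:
T(U, W) = -58 + U + U*W
(-14865 - 11460) + T(-221, 219) = (-14865 - 11460) + (-58 - 221 - 221*219) = -26325 + (-58 - 221 - 48399) = -26325 - 48678 = -75003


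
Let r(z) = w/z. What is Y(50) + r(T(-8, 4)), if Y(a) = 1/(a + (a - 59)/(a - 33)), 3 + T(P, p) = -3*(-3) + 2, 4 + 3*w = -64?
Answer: -14195/5046 ≈ -2.8131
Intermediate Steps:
w = -68/3 (w = -4/3 + (⅓)*(-64) = -4/3 - 64/3 = -68/3 ≈ -22.667)
T(P, p) = 8 (T(P, p) = -3 + (-3*(-3) + 2) = -3 + (9 + 2) = -3 + 11 = 8)
r(z) = -68/(3*z)
Y(a) = 1/(a + (-59 + a)/(-33 + a))
Y(50) + r(T(-8, 4)) = (33 - 1*50)/(59 - 1*50² + 32*50) - 68/3/8 = (33 - 50)/(59 - 1*2500 + 1600) - 68/3*⅛ = -17/(59 - 2500 + 1600) - 17/6 = -17/(-841) - 17/6 = -1/841*(-17) - 17/6 = 17/841 - 17/6 = -14195/5046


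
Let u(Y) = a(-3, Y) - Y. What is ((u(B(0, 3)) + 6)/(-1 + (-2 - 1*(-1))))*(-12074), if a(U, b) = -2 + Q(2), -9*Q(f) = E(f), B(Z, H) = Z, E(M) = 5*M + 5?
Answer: 42259/3 ≈ 14086.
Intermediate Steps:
E(M) = 5 + 5*M
Q(f) = -5/9 - 5*f/9 (Q(f) = -(5 + 5*f)/9 = -5/9 - 5*f/9)
a(U, b) = -11/3 (a(U, b) = -2 + (-5/9 - 5/9*2) = -2 + (-5/9 - 10/9) = -2 - 5/3 = -11/3)
u(Y) = -11/3 - Y
((u(B(0, 3)) + 6)/(-1 + (-2 - 1*(-1))))*(-12074) = (((-11/3 - 1*0) + 6)/(-1 + (-2 - 1*(-1))))*(-12074) = (((-11/3 + 0) + 6)/(-1 + (-2 + 1)))*(-12074) = ((-11/3 + 6)/(-1 - 1))*(-12074) = ((7/3)/(-2))*(-12074) = ((7/3)*(-½))*(-12074) = -7/6*(-12074) = 42259/3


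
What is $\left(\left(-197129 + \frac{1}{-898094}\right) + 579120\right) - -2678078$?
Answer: $\frac{2748229608485}{898094} \approx 3.0601 \cdot 10^{6}$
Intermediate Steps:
$\left(\left(-197129 + \frac{1}{-898094}\right) + 579120\right) - -2678078 = \left(\left(-197129 - \frac{1}{898094}\right) + 579120\right) + 2678078 = \left(- \frac{177040372127}{898094} + 579120\right) + 2678078 = \frac{343063825153}{898094} + 2678078 = \frac{2748229608485}{898094}$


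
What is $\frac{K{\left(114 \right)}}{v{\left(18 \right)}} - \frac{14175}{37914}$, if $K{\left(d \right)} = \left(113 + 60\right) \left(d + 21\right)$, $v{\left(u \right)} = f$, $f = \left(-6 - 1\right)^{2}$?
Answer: $\frac{294928965}{619262} \approx 476.26$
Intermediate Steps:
$f = 49$ ($f = \left(-7\right)^{2} = 49$)
$v{\left(u \right)} = 49$
$K{\left(d \right)} = 3633 + 173 d$ ($K{\left(d \right)} = 173 \left(21 + d\right) = 3633 + 173 d$)
$\frac{K{\left(114 \right)}}{v{\left(18 \right)}} - \frac{14175}{37914} = \frac{3633 + 173 \cdot 114}{49} - \frac{14175}{37914} = \left(3633 + 19722\right) \frac{1}{49} - \frac{4725}{12638} = 23355 \cdot \frac{1}{49} - \frac{4725}{12638} = \frac{23355}{49} - \frac{4725}{12638} = \frac{294928965}{619262}$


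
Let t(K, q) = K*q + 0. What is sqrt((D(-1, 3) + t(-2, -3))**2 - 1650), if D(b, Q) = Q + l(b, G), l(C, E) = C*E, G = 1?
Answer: I*sqrt(1586) ≈ 39.825*I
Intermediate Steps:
t(K, q) = K*q
D(b, Q) = Q + b (D(b, Q) = Q + b*1 = Q + b)
sqrt((D(-1, 3) + t(-2, -3))**2 - 1650) = sqrt(((3 - 1) - 2*(-3))**2 - 1650) = sqrt((2 + 6)**2 - 1650) = sqrt(8**2 - 1650) = sqrt(64 - 1650) = sqrt(-1586) = I*sqrt(1586)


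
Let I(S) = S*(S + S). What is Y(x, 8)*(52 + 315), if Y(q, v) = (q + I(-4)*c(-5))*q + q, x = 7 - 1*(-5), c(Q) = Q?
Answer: -647388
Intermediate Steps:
I(S) = 2*S² (I(S) = S*(2*S) = 2*S²)
x = 12 (x = 7 + 5 = 12)
Y(q, v) = q + q*(-160 + q) (Y(q, v) = (q + (2*(-4)²)*(-5))*q + q = (q + (2*16)*(-5))*q + q = (q + 32*(-5))*q + q = (q - 160)*q + q = (-160 + q)*q + q = q*(-160 + q) + q = q + q*(-160 + q))
Y(x, 8)*(52 + 315) = (12*(-159 + 12))*(52 + 315) = (12*(-147))*367 = -1764*367 = -647388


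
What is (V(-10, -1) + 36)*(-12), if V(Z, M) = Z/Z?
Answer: -444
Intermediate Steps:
V(Z, M) = 1
(V(-10, -1) + 36)*(-12) = (1 + 36)*(-12) = 37*(-12) = -444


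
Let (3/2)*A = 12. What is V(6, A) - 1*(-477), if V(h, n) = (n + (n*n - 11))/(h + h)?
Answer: 5785/12 ≈ 482.08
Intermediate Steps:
A = 8 (A = (⅔)*12 = 8)
V(h, n) = (-11 + n + n²)/(2*h) (V(h, n) = (n + (n² - 11))/((2*h)) = (n + (-11 + n²))*(1/(2*h)) = (-11 + n + n²)*(1/(2*h)) = (-11 + n + n²)/(2*h))
V(6, A) - 1*(-477) = (½)*(-11 + 8 + 8²)/6 - 1*(-477) = (½)*(⅙)*(-11 + 8 + 64) + 477 = (½)*(⅙)*61 + 477 = 61/12 + 477 = 5785/12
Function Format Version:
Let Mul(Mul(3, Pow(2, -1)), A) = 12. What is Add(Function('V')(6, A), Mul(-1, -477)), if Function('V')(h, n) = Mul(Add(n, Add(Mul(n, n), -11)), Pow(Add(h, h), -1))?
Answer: Rational(5785, 12) ≈ 482.08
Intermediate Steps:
A = 8 (A = Mul(Rational(2, 3), 12) = 8)
Function('V')(h, n) = Mul(Rational(1, 2), Pow(h, -1), Add(-11, n, Pow(n, 2))) (Function('V')(h, n) = Mul(Add(n, Add(Pow(n, 2), -11)), Pow(Mul(2, h), -1)) = Mul(Add(n, Add(-11, Pow(n, 2))), Mul(Rational(1, 2), Pow(h, -1))) = Mul(Add(-11, n, Pow(n, 2)), Mul(Rational(1, 2), Pow(h, -1))) = Mul(Rational(1, 2), Pow(h, -1), Add(-11, n, Pow(n, 2))))
Add(Function('V')(6, A), Mul(-1, -477)) = Add(Mul(Rational(1, 2), Pow(6, -1), Add(-11, 8, Pow(8, 2))), Mul(-1, -477)) = Add(Mul(Rational(1, 2), Rational(1, 6), Add(-11, 8, 64)), 477) = Add(Mul(Rational(1, 2), Rational(1, 6), 61), 477) = Add(Rational(61, 12), 477) = Rational(5785, 12)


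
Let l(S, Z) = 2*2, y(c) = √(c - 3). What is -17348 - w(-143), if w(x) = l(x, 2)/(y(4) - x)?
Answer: -624529/36 ≈ -17348.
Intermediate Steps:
y(c) = √(-3 + c)
l(S, Z) = 4
w(x) = 4/(1 - x) (w(x) = 4/(√(-3 + 4) - x) = 4/(√1 - x) = 4/(1 - x))
-17348 - w(-143) = -17348 - (-4)/(-1 - 143) = -17348 - (-4)/(-144) = -17348 - (-4)*(-1)/144 = -17348 - 1*1/36 = -17348 - 1/36 = -624529/36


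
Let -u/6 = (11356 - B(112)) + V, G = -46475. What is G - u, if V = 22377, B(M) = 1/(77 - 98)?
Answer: 1091463/7 ≈ 1.5592e+5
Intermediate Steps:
B(M) = -1/21 (B(M) = 1/(-21) = -1/21)
u = -1416788/7 (u = -6*((11356 - 1*(-1/21)) + 22377) = -6*((11356 + 1/21) + 22377) = -6*(238477/21 + 22377) = -6*708394/21 = -1416788/7 ≈ -2.0240e+5)
G - u = -46475 - 1*(-1416788/7) = -46475 + 1416788/7 = 1091463/7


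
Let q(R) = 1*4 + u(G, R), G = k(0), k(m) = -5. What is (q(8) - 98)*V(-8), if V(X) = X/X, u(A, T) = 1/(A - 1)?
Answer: -565/6 ≈ -94.167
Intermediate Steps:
G = -5
u(A, T) = 1/(-1 + A)
V(X) = 1
q(R) = 23/6 (q(R) = 1*4 + 1/(-1 - 5) = 4 + 1/(-6) = 4 - 1/6 = 23/6)
(q(8) - 98)*V(-8) = (23/6 - 98)*1 = -565/6*1 = -565/6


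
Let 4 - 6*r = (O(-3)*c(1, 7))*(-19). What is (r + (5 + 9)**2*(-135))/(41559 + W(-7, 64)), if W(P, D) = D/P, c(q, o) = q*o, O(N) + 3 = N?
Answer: -558439/872547 ≈ -0.64001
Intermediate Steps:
O(N) = -3 + N
c(q, o) = o*q
r = -397/3 (r = 2/3 - (-3 - 3)*(7*1)*(-19)/6 = 2/3 - (-6*7)*(-19)/6 = 2/3 - (-7)*(-19) = 2/3 - 1/6*798 = 2/3 - 133 = -397/3 ≈ -132.33)
(r + (5 + 9)**2*(-135))/(41559 + W(-7, 64)) = (-397/3 + (5 + 9)**2*(-135))/(41559 + 64/(-7)) = (-397/3 + 14**2*(-135))/(41559 + 64*(-1/7)) = (-397/3 + 196*(-135))/(41559 - 64/7) = (-397/3 - 26460)/(290849/7) = -79777/3*7/290849 = -558439/872547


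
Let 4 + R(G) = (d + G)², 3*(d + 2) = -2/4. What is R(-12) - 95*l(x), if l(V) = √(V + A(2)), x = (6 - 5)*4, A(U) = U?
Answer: 7081/36 - 95*√6 ≈ -36.007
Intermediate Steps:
x = 4 (x = 1*4 = 4)
d = -13/6 (d = -2 + (-2/4)/3 = -2 + (-2*¼)/3 = -2 + (⅓)*(-½) = -2 - ⅙ = -13/6 ≈ -2.1667)
l(V) = √(2 + V) (l(V) = √(V + 2) = √(2 + V))
R(G) = -4 + (-13/6 + G)²
R(-12) - 95*l(x) = (-4 + (-13 + 6*(-12))²/36) - 95*√(2 + 4) = (-4 + (-13 - 72)²/36) - 95*√6 = (-4 + (1/36)*(-85)²) - 95*√6 = (-4 + (1/36)*7225) - 95*√6 = (-4 + 7225/36) - 95*√6 = 7081/36 - 95*√6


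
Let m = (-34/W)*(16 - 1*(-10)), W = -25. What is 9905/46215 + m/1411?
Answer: 4591211/19179225 ≈ 0.23938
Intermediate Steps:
m = 884/25 (m = (-34/(-25))*(16 - 1*(-10)) = (-34*(-1/25))*(16 + 10) = (34/25)*26 = 884/25 ≈ 35.360)
9905/46215 + m/1411 = 9905/46215 + (884/25)/1411 = 9905*(1/46215) + (884/25)*(1/1411) = 1981/9243 + 52/2075 = 4591211/19179225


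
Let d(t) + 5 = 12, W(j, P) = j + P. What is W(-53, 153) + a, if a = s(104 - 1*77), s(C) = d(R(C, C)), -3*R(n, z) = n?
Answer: 107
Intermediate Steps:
R(n, z) = -n/3
W(j, P) = P + j
d(t) = 7 (d(t) = -5 + 12 = 7)
s(C) = 7
a = 7
W(-53, 153) + a = (153 - 53) + 7 = 100 + 7 = 107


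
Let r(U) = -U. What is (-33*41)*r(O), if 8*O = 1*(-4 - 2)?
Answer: -4059/4 ≈ -1014.8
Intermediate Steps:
O = -¾ (O = (1*(-4 - 2))/8 = (1*(-6))/8 = (⅛)*(-6) = -¾ ≈ -0.75000)
(-33*41)*r(O) = (-33*41)*(-1*(-¾)) = -1353*¾ = -4059/4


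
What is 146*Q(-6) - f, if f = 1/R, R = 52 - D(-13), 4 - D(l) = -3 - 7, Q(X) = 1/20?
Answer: 691/95 ≈ 7.2737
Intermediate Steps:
Q(X) = 1/20
D(l) = 14 (D(l) = 4 - (-3 - 7) = 4 - 1*(-10) = 4 + 10 = 14)
R = 38 (R = 52 - 1*14 = 52 - 14 = 38)
f = 1/38 ≈ 0.026316
146*Q(-6) - f = 146*(1/20) - 1*1/38 = 73/10 - 1/38 = 691/95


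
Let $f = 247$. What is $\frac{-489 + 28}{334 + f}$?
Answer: $- \frac{461}{581} \approx -0.79346$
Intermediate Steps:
$\frac{-489 + 28}{334 + f} = \frac{-489 + 28}{334 + 247} = - \frac{461}{581}$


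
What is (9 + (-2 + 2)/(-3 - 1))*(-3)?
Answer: -27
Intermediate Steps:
(9 + (-2 + 2)/(-3 - 1))*(-3) = (9 + 0/(-4))*(-3) = (9 + 0*(-1/4))*(-3) = (9 + 0)*(-3) = 9*(-3) = -27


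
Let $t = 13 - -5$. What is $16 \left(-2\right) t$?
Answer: $-576$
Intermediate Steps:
$t = 18$ ($t = 13 + 5 = 18$)
$16 \left(-2\right) t = 16 \left(-2\right) 18 = \left(-32\right) 18 = -576$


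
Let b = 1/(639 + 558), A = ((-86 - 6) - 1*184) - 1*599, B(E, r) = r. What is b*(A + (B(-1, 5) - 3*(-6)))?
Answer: -284/399 ≈ -0.71178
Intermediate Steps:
A = -875 (A = (-92 - 184) - 599 = -276 - 599 = -875)
b = 1/1197 ≈ 0.00083542
b*(A + (B(-1, 5) - 3*(-6))) = (-875 + (5 - 3*(-6)))/1197 = (-875 + (5 + 18))/1197 = (-875 + 23)/1197 = (1/1197)*(-852) = -284/399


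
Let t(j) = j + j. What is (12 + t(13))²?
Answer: 1444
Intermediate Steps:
t(j) = 2*j
(12 + t(13))² = (12 + 2*13)² = (12 + 26)² = 38² = 1444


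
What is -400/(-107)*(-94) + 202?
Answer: -15986/107 ≈ -149.40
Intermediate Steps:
-400/(-107)*(-94) + 202 = -400*(-1/107)*(-94) + 202 = (400/107)*(-94) + 202 = -37600/107 + 202 = -15986/107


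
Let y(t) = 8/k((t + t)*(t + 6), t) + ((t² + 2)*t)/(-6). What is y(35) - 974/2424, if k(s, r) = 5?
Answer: -43367189/6060 ≈ -7156.3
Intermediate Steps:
y(t) = 8/5 - t*(2 + t²)/6 (y(t) = 8/5 + ((t² + 2)*t)/(-6) = 8*(⅕) + ((2 + t²)*t)*(-⅙) = 8/5 + (t*(2 + t²))*(-⅙) = 8/5 - t*(2 + t²)/6)
y(35) - 974/2424 = (8/5 - ⅓*35 - ⅙*35³) - 974/2424 = (8/5 - 35/3 - ⅙*42875) - 974*1/2424 = (8/5 - 35/3 - 42875/6) - 487/1212 = -71559/10 - 487/1212 = -43367189/6060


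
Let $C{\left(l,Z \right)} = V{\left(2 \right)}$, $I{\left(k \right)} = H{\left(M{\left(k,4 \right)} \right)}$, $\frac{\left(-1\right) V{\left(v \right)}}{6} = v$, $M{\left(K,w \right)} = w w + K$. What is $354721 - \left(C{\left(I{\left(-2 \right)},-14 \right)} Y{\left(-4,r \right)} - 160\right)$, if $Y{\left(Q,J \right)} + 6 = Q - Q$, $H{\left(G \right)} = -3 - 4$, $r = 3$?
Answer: $354809$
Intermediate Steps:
$M{\left(K,w \right)} = K + w^{2}$ ($M{\left(K,w \right)} = w^{2} + K = K + w^{2}$)
$H{\left(G \right)} = -7$ ($H{\left(G \right)} = -3 - 4 = -7$)
$V{\left(v \right)} = - 6 v$
$I{\left(k \right)} = -7$
$C{\left(l,Z \right)} = -12$ ($C{\left(l,Z \right)} = \left(-6\right) 2 = -12$)
$Y{\left(Q,J \right)} = -6$ ($Y{\left(Q,J \right)} = -6 + \left(Q - Q\right) = -6 + 0 = -6$)
$354721 - \left(C{\left(I{\left(-2 \right)},-14 \right)} Y{\left(-4,r \right)} - 160\right) = 354721 - \left(\left(-12\right) \left(-6\right) - 160\right) = 354721 - \left(72 - 160\right) = 354721 - -88 = 354721 + 88 = 354809$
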